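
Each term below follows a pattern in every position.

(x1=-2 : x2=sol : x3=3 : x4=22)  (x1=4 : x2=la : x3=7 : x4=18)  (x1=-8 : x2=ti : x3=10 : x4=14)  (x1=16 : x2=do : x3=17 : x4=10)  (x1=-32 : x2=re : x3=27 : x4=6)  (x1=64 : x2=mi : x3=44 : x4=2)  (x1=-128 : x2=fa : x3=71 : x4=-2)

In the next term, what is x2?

sol

X1: ×(-2) each step; -2, 4, -8, 16, -32, 64, -128 → 256.
For the x2, runs through the solfège scale do→ti: sol, la, ti, do, re, mi, fa → sol.
X3 goes 3, 7, 10, 17, 27, 44, 71 → 115 (each term is the sum of the two before it).
X4: 22, 18, 14, 10, 6, 2, -2 → -6 (−4 each step).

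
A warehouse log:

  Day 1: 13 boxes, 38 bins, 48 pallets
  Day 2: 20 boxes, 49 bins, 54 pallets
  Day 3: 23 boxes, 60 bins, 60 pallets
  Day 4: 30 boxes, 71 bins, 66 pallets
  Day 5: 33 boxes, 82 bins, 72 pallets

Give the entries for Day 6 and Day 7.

40 boxes, 93 bins, 78 pallets; 43 boxes, 104 bins, 84 pallets

Boxes goes 13, 20, 23, 30, 33 → 40 → 43 (alternating steps +7, +3, +7, +3, …).
For the bins, +11 each step: 38, 49, 60, 71, 82 → 93 → 104.
Pallets — +6 each step: 48, 54, 60, 66, 72 → 78 → 84.
So the next two records are 40 boxes, 93 bins, 78 pallets and 43 boxes, 104 bins, 84 pallets.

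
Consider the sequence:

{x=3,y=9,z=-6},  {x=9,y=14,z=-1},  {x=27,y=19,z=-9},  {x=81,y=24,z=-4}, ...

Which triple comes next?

X: 3, 9, 27, 81 → 243 (×3 each step).
Y: +5 each step, so 9, 14, 19, 24 → 29.
Z: alternating steps +5, −8, +5, −8, …, so -6, -1, -9, -4 → -12.
Putting it together: {x=243,y=29,z=-12}.

{x=243,y=29,z=-12}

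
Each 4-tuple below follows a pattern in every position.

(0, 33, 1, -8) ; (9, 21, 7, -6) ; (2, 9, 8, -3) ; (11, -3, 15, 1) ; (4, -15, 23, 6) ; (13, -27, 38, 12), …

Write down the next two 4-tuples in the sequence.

First coordinate — alternating steps +9, −7, +9, −7, …: 0, 9, 2, 11, 4, 13 → 6 → 15.
Second coordinate: 33, 21, 9, -3, -15, -27 → -39 → -51 (−12 each step).
For the third coordinate, each term is the sum of the two before it: 1, 7, 8, 15, 23, 38 → 61 → 99.
Fourth coordinate — differences are 2, 3, 4, … (increasing by 1 each time): -8, -6, -3, 1, 6, 12 → 19 → 27.
Putting the parts together: (6, -39, 61, 19) and then (15, -51, 99, 27).

(6, -39, 61, 19), (15, -51, 99, 27)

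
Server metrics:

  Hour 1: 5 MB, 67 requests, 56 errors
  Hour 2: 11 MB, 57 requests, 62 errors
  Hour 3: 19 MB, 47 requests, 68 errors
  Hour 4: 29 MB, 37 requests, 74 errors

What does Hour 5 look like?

MB: differences are 6, 8, 10, … (increasing by 2 each time); 5, 11, 19, 29 → 41.
Requests: −10 each step; 67, 57, 47, 37 → 27.
For the errors, +6 each step: 56, 62, 68, 74 → 80.
Combining the parts gives 41 MB, 27 requests, 80 errors.

41 MB, 27 requests, 80 errors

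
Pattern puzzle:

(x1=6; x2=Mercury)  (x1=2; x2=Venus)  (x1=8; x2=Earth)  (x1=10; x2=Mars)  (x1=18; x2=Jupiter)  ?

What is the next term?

(x1=28; x2=Saturn)

X1: each term is the sum of the two before it, so 6, 2, 8, 10, 18 → 28.
X2: Mercury, Venus, Earth, Mars, Jupiter → Saturn (runs through the planets Mercury→Neptune).
Combining the parts gives (x1=28; x2=Saturn).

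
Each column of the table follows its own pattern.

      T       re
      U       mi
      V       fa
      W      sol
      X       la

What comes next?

Letter: letters move forward 1 place in the alphabet; T, U, V, W, X → Y.
Note goes re, mi, fa, sol, la → ti (runs through the solfège scale do→ti).
Combining the parts gives Y  ti.

Y  ti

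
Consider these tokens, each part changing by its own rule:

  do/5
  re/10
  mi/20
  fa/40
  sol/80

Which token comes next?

Note: do, re, mi, fa, sol → la (runs through the solfège scale do→ti).
Second component: 5, 10, 20, 40, 80 → 160 (×2 each step).
So the next token is la/160.

la/160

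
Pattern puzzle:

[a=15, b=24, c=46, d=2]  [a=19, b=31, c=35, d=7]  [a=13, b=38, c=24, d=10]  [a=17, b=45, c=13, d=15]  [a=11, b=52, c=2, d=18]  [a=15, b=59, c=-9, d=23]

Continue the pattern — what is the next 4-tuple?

[a=9, b=66, c=-20, d=26]

A: alternating steps +4, −6, +4, −6, …; 15, 19, 13, 17, 11, 15 → 9.
B — +7 each step: 24, 31, 38, 45, 52, 59 → 66.
C goes 46, 35, 24, 13, 2, -9 → -20 (−11 each step).
D goes 2, 7, 10, 15, 18, 23 → 26 (alternating steps +5, +3, +5, +3, …).
Combining the parts gives [a=9, b=66, c=-20, d=26].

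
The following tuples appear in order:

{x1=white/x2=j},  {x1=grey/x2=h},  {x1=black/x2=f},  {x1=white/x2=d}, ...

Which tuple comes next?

{x1=grey/x2=b}

X1 — repeats white → grey → black: white, grey, black, white → grey.
X2: letters move back 2 places in the alphabet; j, h, f, d → b.
Putting it together: {x1=grey/x2=b}.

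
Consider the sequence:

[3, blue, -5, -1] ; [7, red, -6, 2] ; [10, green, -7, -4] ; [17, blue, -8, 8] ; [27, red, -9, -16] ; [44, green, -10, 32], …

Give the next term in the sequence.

First coordinate: each term is the sum of the two before it; 3, 7, 10, 17, 27, 44 → 71.
For the colour, repeats blue → red → green: blue, red, green, blue, red, green → blue.
Third coordinate: -5, -6, -7, -8, -9, -10 → -11 (−1 each step).
For the fourth coordinate, ×(-2) each step: -1, 2, -4, 8, -16, 32 → -64.
Putting it together: [71, blue, -11, -64].

[71, blue, -11, -64]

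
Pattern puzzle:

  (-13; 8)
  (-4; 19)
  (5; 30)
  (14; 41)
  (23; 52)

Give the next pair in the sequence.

(32; 63)

First component: -13, -4, 5, 14, 23 → 32 (+9 each step).
For the second component, +11 each step: 8, 19, 30, 41, 52 → 63.
Putting it together: (32; 63).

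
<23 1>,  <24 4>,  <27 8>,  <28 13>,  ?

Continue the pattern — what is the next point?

First part — alternating steps +1, +3, +1, +3, …: 23, 24, 27, 28 → 31.
For the second part, differences are 3, 4, 5, … (increasing by 1 each time): 1, 4, 8, 13 → 19.
Putting it together: <31 19>.

<31 19>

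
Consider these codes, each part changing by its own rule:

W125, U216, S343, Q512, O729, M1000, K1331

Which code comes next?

I1728

Letter: letters move back 2 places in the alphabet, so W, U, S, Q, O, M, K → I.
Second component goes 125, 216, 343, 512, 729, 1000, 1331 → 1728 (perfect cubes: 5³, 6³, 7³, …).
Putting it together: I1728.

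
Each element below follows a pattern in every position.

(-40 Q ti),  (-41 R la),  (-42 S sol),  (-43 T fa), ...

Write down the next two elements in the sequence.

(-44 U mi), (-45 V re)

First value: −1 each step; -40, -41, -42, -43 → -44 → -45.
Letter: Q, R, S, T → U → V (letters move forward 1 place in the alphabet).
Note: ti, la, sol, fa → mi → re (runs backward through the solfège scale do→ti).
So the next two elements are (-44 U mi) and (-45 V re).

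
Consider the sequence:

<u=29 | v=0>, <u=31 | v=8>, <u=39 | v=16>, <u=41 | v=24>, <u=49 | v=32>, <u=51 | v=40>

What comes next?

<u=59 | v=48>

U goes 29, 31, 39, 41, 49, 51 → 59 (alternating steps +2, +8, +2, +8, …).
V goes 0, 8, 16, 24, 32, 40 → 48 (+8 each step).
Combining the parts gives <u=59 | v=48>.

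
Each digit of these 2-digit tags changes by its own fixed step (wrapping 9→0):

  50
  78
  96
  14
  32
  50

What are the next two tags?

First digit: 5, 7, 9, 1, 3, 5 → 7 → 9 (+2 each step, mod 10).
Second digit — −2 each step, mod 10: 0, 8, 6, 4, 2, 0 → 8 → 6.
Putting the parts together: 78 and then 96.

78 then 96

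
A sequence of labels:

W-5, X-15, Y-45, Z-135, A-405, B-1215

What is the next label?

For the letter, letters move forward 1 place in the alphabet, wrapping Z→A: W, X, Y, Z, A, B → C.
Second component — ×3 each step: 5, 15, 45, 135, 405, 1215 → 3645.
Combining the parts gives C-3645.

C-3645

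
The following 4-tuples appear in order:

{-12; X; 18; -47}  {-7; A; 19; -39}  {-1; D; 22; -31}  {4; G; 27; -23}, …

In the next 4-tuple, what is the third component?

34

Third component — differences are 1, 3, 5, … (increasing by 2 each time): 18, 19, 22, 27 → 34.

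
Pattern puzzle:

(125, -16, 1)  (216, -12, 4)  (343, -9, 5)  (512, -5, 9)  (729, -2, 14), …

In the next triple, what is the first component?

1000

First component: perfect cubes: 5³, 6³, 7³, …; 125, 216, 343, 512, 729 → 1000.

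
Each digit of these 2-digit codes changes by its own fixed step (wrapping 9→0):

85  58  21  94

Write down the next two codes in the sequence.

First digit — −3 each step, mod 10: 8, 5, 2, 9 → 6 → 3.
For the second digit, +3 each step, mod 10: 5, 8, 1, 4 → 7 → 0.
So the next two codes are 67 and 30.

67 then 30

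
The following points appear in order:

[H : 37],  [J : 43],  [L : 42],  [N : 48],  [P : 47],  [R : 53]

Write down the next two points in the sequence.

[T : 52], [V : 58]

Letter: letters move forward 2 places in the alphabet; H, J, L, N, P, R → T → V.
Second entry goes 37, 43, 42, 48, 47, 53 → 52 → 58 (alternating steps +6, −1, +6, −1, …).
So the next two points are [T : 52] and [V : 58].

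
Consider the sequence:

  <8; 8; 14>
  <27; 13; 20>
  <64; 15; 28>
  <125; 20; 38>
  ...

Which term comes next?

First part: 8, 27, 64, 125 → 216 (perfect cubes: 2³, 3³, 4³, …).
Second part — alternating steps +5, +2, +5, +2, …: 8, 13, 15, 20 → 22.
Third part: differences are 6, 8, 10, … (increasing by 2 each time); 14, 20, 28, 38 → 50.
So the next term is <216; 22; 50>.

<216; 22; 50>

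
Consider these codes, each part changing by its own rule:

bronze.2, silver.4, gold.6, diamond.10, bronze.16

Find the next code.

Rank: bronze, silver, gold, diamond, bronze → silver (repeats bronze → silver → gold → diamond).
Second component — each term is the sum of the two before it: 2, 4, 6, 10, 16 → 26.
So the next code is silver.26.

silver.26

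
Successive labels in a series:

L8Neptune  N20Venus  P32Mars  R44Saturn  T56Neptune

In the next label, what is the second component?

Second component — +12 each step: 8, 20, 32, 44, 56 → 68.

68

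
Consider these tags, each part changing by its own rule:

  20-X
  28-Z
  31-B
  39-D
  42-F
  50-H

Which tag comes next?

First component — alternating steps +8, +3, +8, +3, …: 20, 28, 31, 39, 42, 50 → 53.
Letter — letters move forward 2 places in the alphabet, wrapping Z→A: X, Z, B, D, F, H → J.
So the next tag is 53-J.

53-J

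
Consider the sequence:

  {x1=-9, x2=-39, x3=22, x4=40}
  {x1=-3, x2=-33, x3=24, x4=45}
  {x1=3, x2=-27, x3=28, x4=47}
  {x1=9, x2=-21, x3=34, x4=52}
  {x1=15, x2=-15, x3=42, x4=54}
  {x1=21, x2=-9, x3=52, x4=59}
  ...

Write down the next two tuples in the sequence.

{x1=27, x2=-3, x3=64, x4=61}, {x1=33, x2=3, x3=78, x4=66}

X1 — +6 each step: -9, -3, 3, 9, 15, 21 → 27 → 33.
X2: +6 each step, so -39, -33, -27, -21, -15, -9 → -3 → 3.
X3: differences are 2, 4, 6, … (increasing by 2 each time), so 22, 24, 28, 34, 42, 52 → 64 → 78.
X4 — alternating steps +5, +2, +5, +2, …: 40, 45, 47, 52, 54, 59 → 61 → 66.
Putting the parts together: {x1=27, x2=-3, x3=64, x4=61} and then {x1=33, x2=3, x3=78, x4=66}.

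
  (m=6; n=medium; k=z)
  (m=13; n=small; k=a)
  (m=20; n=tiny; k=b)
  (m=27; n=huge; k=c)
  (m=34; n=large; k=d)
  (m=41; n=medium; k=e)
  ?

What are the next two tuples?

(m=48; n=small; k=f), (m=55; n=tiny; k=g)

For the m, +7 each step: 6, 13, 20, 27, 34, 41 → 48 → 55.
N: medium, small, tiny, huge, large, medium → small → tiny (repeats medium → small → tiny → huge → large).
K: letters move forward 1 place in the alphabet, wrapping Z→A, so z, a, b, c, d, e → f → g.
Putting the parts together: (m=48; n=small; k=f) and then (m=55; n=tiny; k=g).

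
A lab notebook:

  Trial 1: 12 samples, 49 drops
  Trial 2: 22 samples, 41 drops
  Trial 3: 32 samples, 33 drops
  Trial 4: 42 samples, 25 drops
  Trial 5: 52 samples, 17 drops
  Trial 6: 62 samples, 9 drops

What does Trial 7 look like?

72 samples, 1 drops

Samples goes 12, 22, 32, 42, 52, 62 → 72 (+10 each step).
Drops goes 49, 41, 33, 25, 17, 9 → 1 (−8 each step).
Combining the parts gives 72 samples, 1 drops.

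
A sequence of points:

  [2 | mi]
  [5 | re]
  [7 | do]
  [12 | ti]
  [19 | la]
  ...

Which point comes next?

First component — each term is the sum of the two before it: 2, 5, 7, 12, 19 → 31.
Note: mi, re, do, ti, la → sol (runs backward through the solfège scale do→ti).
So the next point is [31 | sol].

[31 | sol]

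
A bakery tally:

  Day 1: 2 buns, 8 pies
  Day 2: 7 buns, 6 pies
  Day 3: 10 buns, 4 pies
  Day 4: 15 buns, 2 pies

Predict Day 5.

18 buns, 0 pies

For the buns, alternating steps +5, +3, +5, +3, …: 2, 7, 10, 15 → 18.
Pies goes 8, 6, 4, 2 → 0 (−2 each step).
So the next line is 18 buns, 0 pies.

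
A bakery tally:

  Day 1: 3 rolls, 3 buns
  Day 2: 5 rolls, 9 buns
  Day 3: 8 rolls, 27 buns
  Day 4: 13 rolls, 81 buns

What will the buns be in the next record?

Buns: ×3 each step; 3, 9, 27, 81 → 243.

243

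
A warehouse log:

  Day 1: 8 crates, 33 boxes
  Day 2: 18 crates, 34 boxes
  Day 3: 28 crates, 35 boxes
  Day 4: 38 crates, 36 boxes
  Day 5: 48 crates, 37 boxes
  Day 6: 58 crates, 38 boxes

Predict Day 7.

68 crates, 39 boxes

Crates — +10 each step: 8, 18, 28, 38, 48, 58 → 68.
Boxes — +1 each step: 33, 34, 35, 36, 37, 38 → 39.
Combining the parts gives 68 crates, 39 boxes.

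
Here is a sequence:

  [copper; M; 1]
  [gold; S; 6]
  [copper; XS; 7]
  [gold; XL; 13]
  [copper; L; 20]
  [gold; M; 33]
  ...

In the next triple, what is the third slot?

53

Third slot goes 1, 6, 7, 13, 20, 33 → 53 (each term is the sum of the two before it).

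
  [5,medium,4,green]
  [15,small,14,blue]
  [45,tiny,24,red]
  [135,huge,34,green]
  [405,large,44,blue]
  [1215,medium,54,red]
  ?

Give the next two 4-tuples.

First value goes 5, 15, 45, 135, 405, 1215 → 3645 → 10935 (×3 each step).
Size: repeats medium → small → tiny → huge → large, so medium, small, tiny, huge, large, medium → small → tiny.
Third value goes 4, 14, 24, 34, 44, 54 → 64 → 74 (+10 each step).
Colour: repeats green → blue → red, so green, blue, red, green, blue, red → green → blue.
So the next two 4-tuples are [3645,small,64,green] and [10935,tiny,74,blue].

[3645,small,64,green], [10935,tiny,74,blue]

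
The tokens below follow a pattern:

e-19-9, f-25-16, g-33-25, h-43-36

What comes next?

i-55-49

Letter: letters move forward 1 place in the alphabet; e, f, g, h → i.
Second component: 19, 25, 33, 43 → 55 (differences are 6, 8, 10, … (increasing by 2 each time)).
Third component: 9, 16, 25, 36 → 49 (perfect squares: 3², 4², 5², …).
So the next token is i-55-49.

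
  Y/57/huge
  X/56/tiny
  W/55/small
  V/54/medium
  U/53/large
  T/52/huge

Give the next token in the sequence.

Letter: letters move back 1 place in the alphabet; Y, X, W, V, U, T → S.
Second component — −1 each step: 57, 56, 55, 54, 53, 52 → 51.
Size: huge, tiny, small, medium, large, huge → tiny (repeats huge → tiny → small → medium → large).
Putting it together: S/51/tiny.

S/51/tiny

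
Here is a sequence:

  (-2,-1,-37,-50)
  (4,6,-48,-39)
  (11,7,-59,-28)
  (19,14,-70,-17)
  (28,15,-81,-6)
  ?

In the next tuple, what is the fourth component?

5

Fourth component goes -50, -39, -28, -17, -6 → 5 (+11 each step).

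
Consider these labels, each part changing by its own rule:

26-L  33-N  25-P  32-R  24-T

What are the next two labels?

First component — alternating steps +7, −8, +7, −8, …: 26, 33, 25, 32, 24 → 31 → 23.
Letter goes L, N, P, R, T → V → X (letters move forward 2 places in the alphabet).
Putting the parts together: 31-V and then 23-X.

31-V, 23-X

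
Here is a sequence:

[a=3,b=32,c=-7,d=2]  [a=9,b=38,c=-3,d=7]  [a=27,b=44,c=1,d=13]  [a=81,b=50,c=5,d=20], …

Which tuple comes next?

[a=243,b=56,c=9,d=28]

A: ×3 each step, so 3, 9, 27, 81 → 243.
B goes 32, 38, 44, 50 → 56 (+6 each step).
C: +4 each step, so -7, -3, 1, 5 → 9.
D — differences are 5, 6, 7, … (increasing by 1 each time): 2, 7, 13, 20 → 28.
Putting it together: [a=243,b=56,c=9,d=28].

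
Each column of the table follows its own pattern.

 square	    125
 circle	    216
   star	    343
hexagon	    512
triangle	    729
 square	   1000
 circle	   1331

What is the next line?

Shape: square, circle, star, hexagon, triangle, square, circle → star (repeats square → circle → star → hexagon → triangle).
Second component: perfect cubes: 5³, 6³, 7³, …; 125, 216, 343, 512, 729, 1000, 1331 → 1728.
Putting it together: star  1728.

star  1728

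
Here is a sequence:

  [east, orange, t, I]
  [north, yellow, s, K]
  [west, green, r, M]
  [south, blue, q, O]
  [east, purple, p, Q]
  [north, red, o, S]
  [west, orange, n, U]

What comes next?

Direction — repeats east → north → west → south: east, north, west, south, east, north, west → south.
Colour: orange, yellow, green, blue, purple, red, orange → yellow (repeats orange → yellow → green → blue → purple → red).
For the first letter, letters move back 1 place in the alphabet: t, s, r, q, p, o, n → m.
For the second letter, letters move forward 2 places in the alphabet: I, K, M, O, Q, S, U → W.
Putting it together: [south, yellow, m, W].

[south, yellow, m, W]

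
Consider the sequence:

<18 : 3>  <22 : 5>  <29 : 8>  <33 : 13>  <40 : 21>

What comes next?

First slot goes 18, 22, 29, 33, 40 → 44 (alternating steps +4, +7, +4, +7, …).
Second slot goes 3, 5, 8, 13, 21 → 34 (each term is the sum of the two before it).
So the next element is <44 : 34>.

<44 : 34>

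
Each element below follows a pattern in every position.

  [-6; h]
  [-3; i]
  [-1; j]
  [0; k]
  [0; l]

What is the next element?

First value goes -6, -3, -1, 0, 0 → -1 (differences are 3, 2, 1, … (decreasing by 1 each time)).
Letter: letters move forward 1 place in the alphabet; h, i, j, k, l → m.
So the next element is [-1; m].

[-1; m]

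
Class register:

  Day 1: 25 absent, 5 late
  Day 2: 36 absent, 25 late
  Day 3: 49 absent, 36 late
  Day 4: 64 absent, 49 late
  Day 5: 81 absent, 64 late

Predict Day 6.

Absent: perfect squares: 5², 6², 7², …, so 25, 36, 49, 64, 81 → 100.
Late — always the previous value of the absent: 5, 25, 36, 49, 64 → 81.
Putting it together: 100 absent, 81 late.

100 absent, 81 late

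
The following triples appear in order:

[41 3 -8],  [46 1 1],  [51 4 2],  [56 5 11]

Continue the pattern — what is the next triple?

[61 9 12]

First entry: +5 each step; 41, 46, 51, 56 → 61.
For the second entry, each term is the sum of the two before it: 3, 1, 4, 5 → 9.
For the third entry, alternating steps +9, +1, +9, +1, …: -8, 1, 2, 11 → 12.
Putting it together: [61 9 12].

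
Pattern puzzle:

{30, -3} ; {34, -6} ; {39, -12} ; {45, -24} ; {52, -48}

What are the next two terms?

{60, -96}, {69, -192}

First component: 30, 34, 39, 45, 52 → 60 → 69 (differences are 4, 5, 6, … (increasing by 1 each time)).
Second component: ×2 each step, so -3, -6, -12, -24, -48 → -96 → -192.
Putting the parts together: {60, -96} and then {69, -192}.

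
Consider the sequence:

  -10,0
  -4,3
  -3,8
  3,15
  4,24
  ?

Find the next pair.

10,35

First part: -10, -4, -3, 3, 4 → 10 (alternating steps +6, +1, +6, +1, …).
Second part: differences are 3, 5, 7, … (increasing by 2 each time); 0, 3, 8, 15, 24 → 35.
Combining the parts gives 10,35.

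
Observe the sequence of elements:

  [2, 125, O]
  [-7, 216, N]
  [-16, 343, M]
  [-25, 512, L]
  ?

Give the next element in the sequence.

For the first part, −9 each step: 2, -7, -16, -25 → -34.
Second part: perfect cubes: 5³, 6³, 7³, …, so 125, 216, 343, 512 → 729.
Letter: O, N, M, L → K (letters move back 1 place in the alphabet).
Putting it together: [-34, 729, K].

[-34, 729, K]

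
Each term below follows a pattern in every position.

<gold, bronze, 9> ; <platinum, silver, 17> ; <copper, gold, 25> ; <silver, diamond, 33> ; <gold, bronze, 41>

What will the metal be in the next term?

Metal goes gold, platinum, copper, silver, gold → platinum (repeats gold → platinum → copper → silver).

platinum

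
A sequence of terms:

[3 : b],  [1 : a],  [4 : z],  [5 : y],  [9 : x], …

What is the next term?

[14 : w]

For the first slot, each term is the sum of the two before it: 3, 1, 4, 5, 9 → 14.
Letter — letters move back 1 place in the alphabet, wrapping A→Z: b, a, z, y, x → w.
Putting it together: [14 : w].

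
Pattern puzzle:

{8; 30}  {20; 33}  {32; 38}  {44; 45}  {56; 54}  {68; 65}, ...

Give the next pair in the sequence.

{80; 78}

First component: 8, 20, 32, 44, 56, 68 → 80 (+12 each step).
Second component: 30, 33, 38, 45, 54, 65 → 78 (differences are 3, 5, 7, … (increasing by 2 each time)).
Combining the parts gives {80; 78}.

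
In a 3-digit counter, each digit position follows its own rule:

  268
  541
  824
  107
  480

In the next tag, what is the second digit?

6

Second digit — −2 each step, mod 10: 6, 4, 2, 0, 8 → 6.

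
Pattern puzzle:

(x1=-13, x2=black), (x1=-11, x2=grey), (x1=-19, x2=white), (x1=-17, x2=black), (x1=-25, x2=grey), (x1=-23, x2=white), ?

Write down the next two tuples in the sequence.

X1: alternating steps +2, −8, +2, −8, …; -13, -11, -19, -17, -25, -23 → -31 → -29.
X2 goes black, grey, white, black, grey, white → black → grey (repeats black → grey → white).
Putting the parts together: (x1=-31, x2=black) and then (x1=-29, x2=grey).

(x1=-31, x2=black), (x1=-29, x2=grey)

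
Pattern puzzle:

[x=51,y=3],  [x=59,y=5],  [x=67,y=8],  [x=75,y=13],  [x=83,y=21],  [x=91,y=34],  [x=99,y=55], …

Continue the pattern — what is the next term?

[x=107,y=89]

X goes 51, 59, 67, 75, 83, 91, 99 → 107 (+8 each step).
Y: 3, 5, 8, 13, 21, 34, 55 → 89 (each term is the sum of the two before it).
Combining the parts gives [x=107,y=89].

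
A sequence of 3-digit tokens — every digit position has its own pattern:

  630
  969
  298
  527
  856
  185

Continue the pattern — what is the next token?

414

First digit: 6, 9, 2, 5, 8, 1 → 4 (+3 each step, mod 10).
Second digit: +3 each step, mod 10; 3, 6, 9, 2, 5, 8 → 1.
Third digit: 0, 9, 8, 7, 6, 5 → 4 (−1 each step, mod 10).
Combining the parts gives 414.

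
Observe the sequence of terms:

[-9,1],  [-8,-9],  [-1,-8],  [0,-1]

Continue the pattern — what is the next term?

[7,0]

For the first part, alternating steps +1, +7, +1, +7, …: -9, -8, -1, 0 → 7.
Second part: 1, -9, -8, -1 → 0 (always the previous value of the first part).
So the next term is [7,0].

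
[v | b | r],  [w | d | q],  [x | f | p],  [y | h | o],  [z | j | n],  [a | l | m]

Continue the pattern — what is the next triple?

[b | n | l]

First letter: letters move forward 1 place in the alphabet, wrapping Z→A; v, w, x, y, z, a → b.
Second letter: letters move forward 2 places in the alphabet; b, d, f, h, j, l → n.
For the third letter, letters move back 1 place in the alphabet: r, q, p, o, n, m → l.
Combining the parts gives [b | n | l].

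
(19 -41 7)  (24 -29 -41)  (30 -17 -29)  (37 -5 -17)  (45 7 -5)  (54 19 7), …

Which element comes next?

First component: differences are 5, 6, 7, … (increasing by 1 each time), so 19, 24, 30, 37, 45, 54 → 64.
Second component — +12 each step: -41, -29, -17, -5, 7, 19 → 31.
Third component — always the previous value of the second component: 7, -41, -29, -17, -5, 7 → 19.
So the next element is (64 31 19).

(64 31 19)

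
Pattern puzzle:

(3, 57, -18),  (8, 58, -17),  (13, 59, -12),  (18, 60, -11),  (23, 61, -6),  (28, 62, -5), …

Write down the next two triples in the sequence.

First coordinate: +5 each step, so 3, 8, 13, 18, 23, 28 → 33 → 38.
Second coordinate: 57, 58, 59, 60, 61, 62 → 63 → 64 (+1 each step).
For the third coordinate, alternating steps +1, +5, +1, +5, …: -18, -17, -12, -11, -6, -5 → 0 → 1.
So the next two triples are (33, 63, 0) and (38, 64, 1).

(33, 63, 0), (38, 64, 1)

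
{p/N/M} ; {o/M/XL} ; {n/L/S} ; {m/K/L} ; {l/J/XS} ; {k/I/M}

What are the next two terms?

{j/H/XL}, {i/G/S}

First letter: letters move back 1 place in the alphabet, so p, o, n, m, l, k → j → i.
Second letter: N, M, L, K, J, I → H → G (letters move back 1 place in the alphabet).
Size: repeats M → XL → S → L → XS; M, XL, S, L, XS, M → XL → S.
Putting the parts together: {j/H/XL} and then {i/G/S}.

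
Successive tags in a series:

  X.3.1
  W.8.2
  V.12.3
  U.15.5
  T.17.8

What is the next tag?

Letter: letters move back 1 place in the alphabet, so X, W, V, U, T → S.
Second component — differences are 5, 4, 3, … (decreasing by 1 each time): 3, 8, 12, 15, 17 → 18.
Third component: 1, 2, 3, 5, 8 → 13 (each term is the sum of the two before it).
So the next tag is S.18.13.

S.18.13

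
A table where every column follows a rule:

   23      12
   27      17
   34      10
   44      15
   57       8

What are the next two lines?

73  13; 92  6

First component: 23, 27, 34, 44, 57 → 73 → 92 (differences are 4, 7, 10, … (increasing by 3 each time)).
Second component: alternating steps +5, −7, +5, −7, …; 12, 17, 10, 15, 8 → 13 → 6.
So the next two lines are 73  13 and 92  6.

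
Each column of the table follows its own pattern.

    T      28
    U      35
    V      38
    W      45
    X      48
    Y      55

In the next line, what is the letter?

Z

Letter: T, U, V, W, X, Y → Z (letters move forward 1 place in the alphabet).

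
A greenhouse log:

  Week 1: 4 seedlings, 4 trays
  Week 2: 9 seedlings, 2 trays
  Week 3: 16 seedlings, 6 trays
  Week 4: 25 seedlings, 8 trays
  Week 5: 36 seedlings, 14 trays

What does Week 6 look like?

For the seedlings, perfect squares: 2², 3², 4², …: 4, 9, 16, 25, 36 → 49.
Trays: each term is the sum of the two before it, so 4, 2, 6, 8, 14 → 22.
Putting it together: 49 seedlings, 22 trays.

49 seedlings, 22 trays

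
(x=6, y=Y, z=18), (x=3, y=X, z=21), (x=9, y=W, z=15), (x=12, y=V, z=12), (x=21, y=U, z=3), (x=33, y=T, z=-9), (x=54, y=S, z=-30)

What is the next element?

(x=87, y=R, z=-63)

X: 6, 3, 9, 12, 21, 33, 54 → 87 (each term is the sum of the two before it).
Y: Y, X, W, V, U, T, S → R (letters move back 1 place in the alphabet).
Z goes 18, 21, 15, 12, 3, -9, -30 → -63 (together with the x always sums to 24).
So the next element is (x=87, y=R, z=-63).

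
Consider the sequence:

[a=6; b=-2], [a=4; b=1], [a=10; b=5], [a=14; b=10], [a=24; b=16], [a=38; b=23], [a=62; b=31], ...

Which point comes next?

[a=100; b=40]

A: each term is the sum of the two before it, so 6, 4, 10, 14, 24, 38, 62 → 100.
For the b, differences are 3, 4, 5, … (increasing by 1 each time): -2, 1, 5, 10, 16, 23, 31 → 40.
Putting it together: [a=100; b=40].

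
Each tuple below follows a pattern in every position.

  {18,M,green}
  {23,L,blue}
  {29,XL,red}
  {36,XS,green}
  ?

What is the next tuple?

For the first component, differences are 5, 6, 7, … (increasing by 1 each time): 18, 23, 29, 36 → 44.
Size: runs through clothing sizes XS→XL, so M, L, XL, XS → S.
Colour: repeats green → blue → red; green, blue, red, green → blue.
Combining the parts gives {44,S,blue}.

{44,S,blue}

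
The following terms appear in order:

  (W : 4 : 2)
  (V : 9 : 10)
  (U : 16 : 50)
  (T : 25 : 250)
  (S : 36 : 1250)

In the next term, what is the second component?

Letter goes W, V, U, T, S → R (letters move back 1 place in the alphabet).
Second component: perfect squares: 2², 3², 4², …; 4, 9, 16, 25, 36 → 49.
Third component — ×5 each step: 2, 10, 50, 250, 1250 → 6250.

49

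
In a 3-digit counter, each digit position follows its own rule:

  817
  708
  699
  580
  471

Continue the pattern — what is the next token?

362

First digit: −1 each step, mod 10, so 8, 7, 6, 5, 4 → 3.
Second digit goes 1, 0, 9, 8, 7 → 6 (−1 each step, mod 10).
For the third digit, +1 each step, mod 10: 7, 8, 9, 0, 1 → 2.
So the next token is 362.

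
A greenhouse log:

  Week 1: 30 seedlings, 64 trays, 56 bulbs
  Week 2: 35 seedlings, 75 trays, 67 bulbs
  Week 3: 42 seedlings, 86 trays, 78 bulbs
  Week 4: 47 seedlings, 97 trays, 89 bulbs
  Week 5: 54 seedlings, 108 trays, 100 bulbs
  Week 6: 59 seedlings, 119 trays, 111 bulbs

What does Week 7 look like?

Seedlings goes 30, 35, 42, 47, 54, 59 → 66 (alternating steps +5, +7, +5, +7, …).
Trays: +11 each step; 64, 75, 86, 97, 108, 119 → 130.
Bulbs: 56, 67, 78, 89, 100, 111 → 122 (always 8 less than the trays).
So the next line is 66 seedlings, 130 trays, 122 bulbs.

66 seedlings, 130 trays, 122 bulbs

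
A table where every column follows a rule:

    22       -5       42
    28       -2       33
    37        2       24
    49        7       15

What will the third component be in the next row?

Third component goes 42, 33, 24, 15 → 6 (−9 each step).

6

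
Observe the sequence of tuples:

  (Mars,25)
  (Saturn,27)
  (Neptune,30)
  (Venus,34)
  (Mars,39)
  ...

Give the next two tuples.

Planet goes Mars, Saturn, Neptune, Venus, Mars → Saturn → Neptune (repeats Mars → Saturn → Neptune → Venus).
Second entry: 25, 27, 30, 34, 39 → 45 → 52 (differences are 2, 3, 4, … (increasing by 1 each time)).
Putting the parts together: (Saturn,45) and then (Neptune,52).

(Saturn,45), (Neptune,52)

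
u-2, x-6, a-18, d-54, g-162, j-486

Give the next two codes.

m-1458, p-4374

Letter: u, x, a, d, g, j → m → p (letters move forward 3 places in the alphabet, wrapping Z→A).
Second component — ×3 each step: 2, 6, 18, 54, 162, 486 → 1458 → 4374.
Putting the parts together: m-1458 and then p-4374.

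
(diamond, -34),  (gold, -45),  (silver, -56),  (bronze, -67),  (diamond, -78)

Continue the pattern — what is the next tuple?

For the rank, repeats diamond → gold → silver → bronze: diamond, gold, silver, bronze, diamond → gold.
For the second value, −11 each step: -34, -45, -56, -67, -78 → -89.
Combining the parts gives (gold, -89).

(gold, -89)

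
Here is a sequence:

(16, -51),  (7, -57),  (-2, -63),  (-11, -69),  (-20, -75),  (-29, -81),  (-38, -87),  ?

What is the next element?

(-47, -93)

First coordinate: −9 each step; 16, 7, -2, -11, -20, -29, -38 → -47.
Second coordinate: -51, -57, -63, -69, -75, -81, -87 → -93 (−6 each step).
So the next element is (-47, -93).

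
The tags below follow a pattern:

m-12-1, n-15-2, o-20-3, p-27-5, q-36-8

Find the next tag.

Letter: m, n, o, p, q → r (letters move forward 1 place in the alphabet).
Second component: differences are 3, 5, 7, … (increasing by 2 each time); 12, 15, 20, 27, 36 → 47.
For the third component, each term is the sum of the two before it: 1, 2, 3, 5, 8 → 13.
Putting it together: r-47-13.

r-47-13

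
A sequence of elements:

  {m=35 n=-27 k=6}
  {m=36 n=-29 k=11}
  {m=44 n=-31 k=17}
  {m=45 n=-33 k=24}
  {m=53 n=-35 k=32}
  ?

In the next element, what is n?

For the n, −2 each step: -27, -29, -31, -33, -35 → -37.

-37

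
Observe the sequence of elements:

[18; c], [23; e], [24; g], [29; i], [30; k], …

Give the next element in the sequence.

[35; m]

First entry: 18, 23, 24, 29, 30 → 35 (alternating steps +5, +1, +5, +1, …).
Letter: c, e, g, i, k → m (letters move forward 2 places in the alphabet).
Combining the parts gives [35; m].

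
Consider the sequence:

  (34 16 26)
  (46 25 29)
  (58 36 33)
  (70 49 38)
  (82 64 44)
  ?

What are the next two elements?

First entry — +12 each step: 34, 46, 58, 70, 82 → 94 → 106.
Second entry: 16, 25, 36, 49, 64 → 81 → 100 (perfect squares: 4², 5², 6², …).
Third entry: differences are 3, 4, 5, … (increasing by 1 each time), so 26, 29, 33, 38, 44 → 51 → 59.
Putting the parts together: (94 81 51) and then (106 100 59).

(94 81 51), (106 100 59)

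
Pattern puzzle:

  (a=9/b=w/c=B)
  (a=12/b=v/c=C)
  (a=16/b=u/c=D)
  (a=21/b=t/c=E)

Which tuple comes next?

A: differences are 3, 4, 5, … (increasing by 1 each time), so 9, 12, 16, 21 → 27.
B goes w, v, u, t → s (letters move back 1 place in the alphabet).
For the c, letters move forward 1 place in the alphabet: B, C, D, E → F.
Combining the parts gives (a=27/b=s/c=F).

(a=27/b=s/c=F)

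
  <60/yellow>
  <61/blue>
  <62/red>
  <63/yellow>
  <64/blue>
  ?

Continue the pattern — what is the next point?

<65/red>

First component: +1 each step; 60, 61, 62, 63, 64 → 65.
Colour: yellow, blue, red, yellow, blue → red (repeats yellow → blue → red).
Putting it together: <65/red>.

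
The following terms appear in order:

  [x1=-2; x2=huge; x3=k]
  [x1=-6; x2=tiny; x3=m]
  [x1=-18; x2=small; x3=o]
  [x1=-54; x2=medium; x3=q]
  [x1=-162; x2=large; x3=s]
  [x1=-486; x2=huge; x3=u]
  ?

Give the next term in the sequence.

[x1=-1458; x2=tiny; x3=w]

X1 goes -2, -6, -18, -54, -162, -486 → -1458 (×3 each step).
X2 — repeats huge → tiny → small → medium → large: huge, tiny, small, medium, large, huge → tiny.
X3: letters move forward 2 places in the alphabet; k, m, o, q, s, u → w.
Putting it together: [x1=-1458; x2=tiny; x3=w].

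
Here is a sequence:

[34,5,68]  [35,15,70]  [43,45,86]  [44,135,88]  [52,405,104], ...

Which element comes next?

First slot: alternating steps +1, +8, +1, +8, …; 34, 35, 43, 44, 52 → 53.
Second slot goes 5, 15, 45, 135, 405 → 1215 (×3 each step).
For the third slot, always 2 × the first slot: 68, 70, 86, 88, 104 → 106.
Combining the parts gives [53,1215,106].

[53,1215,106]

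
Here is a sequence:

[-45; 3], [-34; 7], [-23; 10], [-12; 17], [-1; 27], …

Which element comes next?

First entry goes -45, -34, -23, -12, -1 → 10 (+11 each step).
Second entry — each term is the sum of the two before it: 3, 7, 10, 17, 27 → 44.
Putting it together: [10; 44].

[10; 44]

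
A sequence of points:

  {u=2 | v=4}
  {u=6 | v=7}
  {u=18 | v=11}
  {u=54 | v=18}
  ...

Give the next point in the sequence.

{u=162 | v=29}

U — ×3 each step: 2, 6, 18, 54 → 162.
V goes 4, 7, 11, 18 → 29 (each term is the sum of the two before it).
Putting it together: {u=162 | v=29}.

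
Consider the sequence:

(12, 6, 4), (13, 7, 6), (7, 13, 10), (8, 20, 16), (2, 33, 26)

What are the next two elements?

(3, 53, 42), (-3, 86, 68)

First entry: 12, 13, 7, 8, 2 → 3 → -3 (alternating steps +1, −6, +1, −6, …).
Second entry: each term is the sum of the two before it, so 6, 7, 13, 20, 33 → 53 → 86.
Third entry: 4, 6, 10, 16, 26 → 42 → 68 (each term is the sum of the two before it).
Putting the parts together: (3, 53, 42) and then (-3, 86, 68).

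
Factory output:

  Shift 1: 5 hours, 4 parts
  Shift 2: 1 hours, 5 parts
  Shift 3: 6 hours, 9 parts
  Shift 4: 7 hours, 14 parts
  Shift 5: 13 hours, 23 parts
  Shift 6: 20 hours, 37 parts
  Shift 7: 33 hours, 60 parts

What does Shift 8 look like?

53 hours, 97 parts

Hours goes 5, 1, 6, 7, 13, 20, 33 → 53 (each term is the sum of the two before it).
Parts goes 4, 5, 9, 14, 23, 37, 60 → 97 (each term is the sum of the two before it).
Combining the parts gives 53 hours, 97 parts.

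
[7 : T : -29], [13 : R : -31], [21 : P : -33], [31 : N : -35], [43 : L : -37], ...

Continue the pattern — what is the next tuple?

First value: differences are 6, 8, 10, … (increasing by 2 each time), so 7, 13, 21, 31, 43 → 57.
Letter: T, R, P, N, L → J (letters move back 2 places in the alphabet).
For the third value, −2 each step: -29, -31, -33, -35, -37 → -39.
Combining the parts gives [57 : J : -39].

[57 : J : -39]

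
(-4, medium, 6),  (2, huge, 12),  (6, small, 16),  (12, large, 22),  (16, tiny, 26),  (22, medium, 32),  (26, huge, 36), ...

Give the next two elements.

(32, small, 42), (36, large, 46)

First part: alternating steps +6, +4, +6, +4, …; -4, 2, 6, 12, 16, 22, 26 → 32 → 36.
Size: medium, huge, small, large, tiny, medium, huge → small → large (repeats medium → huge → small → large → tiny).
Third part: always 10 more than the first part; 6, 12, 16, 22, 26, 32, 36 → 42 → 46.
Putting the parts together: (32, small, 42) and then (36, large, 46).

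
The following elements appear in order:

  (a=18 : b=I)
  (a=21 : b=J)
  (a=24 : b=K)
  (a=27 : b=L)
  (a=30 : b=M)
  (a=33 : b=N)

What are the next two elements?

(a=36 : b=O), (a=39 : b=P)

A: +3 each step; 18, 21, 24, 27, 30, 33 → 36 → 39.
B: letters move forward 1 place in the alphabet, so I, J, K, L, M, N → O → P.
Putting the parts together: (a=36 : b=O) and then (a=39 : b=P).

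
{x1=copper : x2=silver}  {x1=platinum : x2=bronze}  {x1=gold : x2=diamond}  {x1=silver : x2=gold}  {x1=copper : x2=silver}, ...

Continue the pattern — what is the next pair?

{x1=platinum : x2=bronze}

For the x1, repeats copper → platinum → gold → silver: copper, platinum, gold, silver, copper → platinum.
X2: repeats silver → bronze → diamond → gold, so silver, bronze, diamond, gold, silver → bronze.
Combining the parts gives {x1=platinum : x2=bronze}.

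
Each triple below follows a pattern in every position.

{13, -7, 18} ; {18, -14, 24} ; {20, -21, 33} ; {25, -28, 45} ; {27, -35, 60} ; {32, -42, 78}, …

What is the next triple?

First part — alternating steps +5, +2, +5, +2, …: 13, 18, 20, 25, 27, 32 → 34.
Second part goes -7, -14, -21, -28, -35, -42 → -49 (−7 each step).
Third part: differences are 6, 9, 12, … (increasing by 3 each time); 18, 24, 33, 45, 60, 78 → 99.
Putting it together: {34, -49, 99}.

{34, -49, 99}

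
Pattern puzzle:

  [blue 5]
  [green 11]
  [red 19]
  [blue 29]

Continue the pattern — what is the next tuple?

Colour: blue, green, red, blue → green (repeats blue → green → red).
Second component: differences are 6, 8, 10, … (increasing by 2 each time), so 5, 11, 19, 29 → 41.
Putting it together: [green 41].

[green 41]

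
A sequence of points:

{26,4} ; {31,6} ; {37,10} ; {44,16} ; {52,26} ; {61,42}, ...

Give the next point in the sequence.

{71,68}

First entry: differences are 5, 6, 7, … (increasing by 1 each time); 26, 31, 37, 44, 52, 61 → 71.
For the second entry, each term is the sum of the two before it: 4, 6, 10, 16, 26, 42 → 68.
So the next point is {71,68}.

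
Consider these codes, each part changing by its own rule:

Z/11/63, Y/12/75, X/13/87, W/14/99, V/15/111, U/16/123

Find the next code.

Letter — letters move back 1 place in the alphabet: Z, Y, X, W, V, U → T.
For the second component, +1 each step: 11, 12, 13, 14, 15, 16 → 17.
Third component goes 63, 75, 87, 99, 111, 123 → 135 (+12 each step).
Combining the parts gives T/17/135.

T/17/135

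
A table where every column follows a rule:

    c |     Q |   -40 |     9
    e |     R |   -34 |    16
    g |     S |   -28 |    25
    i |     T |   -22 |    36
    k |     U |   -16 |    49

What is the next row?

First letter: c, e, g, i, k → m (letters move forward 2 places in the alphabet).
Second letter: letters move forward 1 place in the alphabet; Q, R, S, T, U → V.
For the third component, +6 each step: -40, -34, -28, -22, -16 → -10.
Fourth component: perfect squares: 3², 4², 5², …; 9, 16, 25, 36, 49 → 64.
Putting it together: m  V  -10  64.

m  V  -10  64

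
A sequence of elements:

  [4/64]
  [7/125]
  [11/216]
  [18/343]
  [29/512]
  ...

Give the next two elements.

[47/729], [76/1000]

First part: each term is the sum of the two before it, so 4, 7, 11, 18, 29 → 47 → 76.
Second part goes 64, 125, 216, 343, 512 → 729 → 1000 (perfect cubes: 4³, 5³, 6³, …).
So the next two elements are [47/729] and [76/1000].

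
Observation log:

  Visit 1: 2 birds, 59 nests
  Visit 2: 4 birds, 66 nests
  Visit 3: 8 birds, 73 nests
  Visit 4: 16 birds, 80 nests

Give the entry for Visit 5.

Birds — ×2 each step: 2, 4, 8, 16 → 32.
Nests: 59, 66, 73, 80 → 87 (+7 each step).
Combining the parts gives 32 birds, 87 nests.

32 birds, 87 nests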